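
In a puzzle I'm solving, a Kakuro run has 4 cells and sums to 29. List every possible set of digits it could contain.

4 distinct digits from 1–9 sum between 10 and 30.
Only one set works: {5,7,8,9}.

{5,7,8,9}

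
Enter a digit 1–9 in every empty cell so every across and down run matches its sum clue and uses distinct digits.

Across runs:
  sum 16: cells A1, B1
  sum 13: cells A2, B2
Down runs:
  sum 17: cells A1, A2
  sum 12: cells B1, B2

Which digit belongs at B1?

7

16 in 2 cells must be {7,9}; 17 in 2 cells must be {8,9}.
The 16 across and the 17 down share only 9, so A1 = 9.
B1 = 16 − 9 = 7 completes the 16 across.
A2 = 17 − 9 = 8 completes the 17 down.
B2 = 13 − 8 = 5 completes the 13 across.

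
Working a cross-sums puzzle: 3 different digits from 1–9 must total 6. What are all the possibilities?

{1,2,3}

3 distinct digits from 1–9 sum between 6 and 24.
Only one set works: {1,2,3}.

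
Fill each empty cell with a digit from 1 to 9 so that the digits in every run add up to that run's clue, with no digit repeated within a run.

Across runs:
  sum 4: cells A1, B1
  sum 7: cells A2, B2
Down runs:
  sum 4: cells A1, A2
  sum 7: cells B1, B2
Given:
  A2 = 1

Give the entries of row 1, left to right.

3, 1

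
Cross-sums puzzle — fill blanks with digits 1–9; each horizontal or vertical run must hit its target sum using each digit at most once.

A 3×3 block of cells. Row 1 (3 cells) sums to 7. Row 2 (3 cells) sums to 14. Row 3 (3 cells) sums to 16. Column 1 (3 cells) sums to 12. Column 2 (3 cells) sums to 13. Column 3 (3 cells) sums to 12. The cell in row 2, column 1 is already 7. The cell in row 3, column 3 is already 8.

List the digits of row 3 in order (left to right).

7 in 3 cells must be {1,2,4}.
Given what's placed, (1,3) must be 1 to fit the 7 across and 12 down.
(2,3) = 12 − 9 = 3 completes the 12 down.
(2,2) = 14 − 10 = 4 completes the 14 across.
Given what's placed, (1,2) must be 2 to fit the 7 across and 13 down.
(3,2) = 13 − 6 = 7 completes the 13 down.
(1,1) = 7 − 3 = 4 completes the 7 across.
(3,1) = 16 − 15 = 1 completes the 16 across.

1 7 8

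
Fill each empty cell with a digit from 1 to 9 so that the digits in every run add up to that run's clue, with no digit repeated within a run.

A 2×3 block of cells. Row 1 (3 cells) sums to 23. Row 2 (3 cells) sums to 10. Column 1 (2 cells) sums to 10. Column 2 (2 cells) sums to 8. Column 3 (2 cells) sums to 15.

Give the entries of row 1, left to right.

9 6 8

23 in 3 cells must be {6,8,9}.
The 23 across and the 8 down share only 6, so (1,2) = 6.
(2,2) = 8 − 6 = 2 completes the 8 down.
Given what's placed, (2,3) must be 7 to fit the 10 across and 15 down.
(1,3) = 15 − 7 = 8 completes the 15 down.
(2,1) = 10 − 9 = 1 completes the 10 across.
(1,1) = 23 − 14 = 9 completes the 23 across.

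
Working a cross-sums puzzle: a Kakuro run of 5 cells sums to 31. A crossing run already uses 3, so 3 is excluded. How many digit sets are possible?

5 distinct digits from 1–9 sum between 15 and 35.
Dropping sets that contain 3.
Enumerating: {1,6,7,8,9}, {2,5,7,8,9}, {4,5,6,7,9}.

3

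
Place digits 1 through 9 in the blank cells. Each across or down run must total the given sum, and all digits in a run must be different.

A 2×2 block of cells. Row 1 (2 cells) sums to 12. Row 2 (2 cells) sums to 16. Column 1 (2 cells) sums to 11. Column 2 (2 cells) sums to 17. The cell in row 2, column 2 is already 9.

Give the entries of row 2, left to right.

16 in 2 cells must be {7,9}; 17 in 2 cells must be {8,9}.
(1,2) = 17 − 9 = 8 completes the 17 down.
(2,1) = 16 − 9 = 7 completes the 16 across.
(1,1) = 12 − 8 = 4 completes the 12 across.

7 9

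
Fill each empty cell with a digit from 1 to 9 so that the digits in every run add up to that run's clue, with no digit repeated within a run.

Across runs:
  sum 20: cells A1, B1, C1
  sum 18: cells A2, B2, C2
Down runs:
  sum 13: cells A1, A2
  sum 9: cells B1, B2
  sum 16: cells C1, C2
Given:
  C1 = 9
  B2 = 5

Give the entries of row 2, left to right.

6, 5, 7

16 in 2 cells must be {7,9}.
B1 = 9 − 5 = 4 completes the 9 down.
C2 = 16 − 9 = 7 completes the 16 down.
A1 = 20 − 13 = 7 completes the 20 across.
A2 = 18 − 12 = 6 completes the 18 across.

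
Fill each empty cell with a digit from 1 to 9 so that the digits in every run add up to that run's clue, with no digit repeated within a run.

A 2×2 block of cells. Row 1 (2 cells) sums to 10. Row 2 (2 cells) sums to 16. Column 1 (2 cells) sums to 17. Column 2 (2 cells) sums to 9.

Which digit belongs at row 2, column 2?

7

16 in 2 cells must be {7,9}; 17 in 2 cells must be {8,9}.
The 16 across and the 17 down share only 9, so (2,1) = 9.
(2,2) = 16 − 9 = 7 completes the 16 across.
(1,1) = 17 − 9 = 8 completes the 17 down.
(1,2) = 10 − 8 = 2 completes the 10 across.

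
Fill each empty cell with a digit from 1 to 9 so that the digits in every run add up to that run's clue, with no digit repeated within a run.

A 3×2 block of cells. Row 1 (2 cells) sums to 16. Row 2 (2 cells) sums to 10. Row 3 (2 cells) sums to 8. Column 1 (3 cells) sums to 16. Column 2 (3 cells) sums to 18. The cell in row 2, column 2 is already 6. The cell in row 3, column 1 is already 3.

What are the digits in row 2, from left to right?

4, 6

16 in 2 cells must be {7,9}.
(2,1) = 10 − 6 = 4 completes the 10 across.
(3,2) = 8 − 3 = 5 completes the 8 across.
(1,1) = 16 − 7 = 9 completes the 16 down.
(1,2) = 16 − 9 = 7 completes the 16 across.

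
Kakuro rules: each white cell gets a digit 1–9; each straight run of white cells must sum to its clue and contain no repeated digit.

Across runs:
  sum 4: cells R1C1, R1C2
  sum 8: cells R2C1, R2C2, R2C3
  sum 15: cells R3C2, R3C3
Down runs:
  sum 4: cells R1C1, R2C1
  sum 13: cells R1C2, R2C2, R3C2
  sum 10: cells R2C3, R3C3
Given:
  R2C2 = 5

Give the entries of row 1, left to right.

4 in 2 cells must be {1,3}.
R1C2 = 1: the only remaining digit allowed by both the 4 across and the 13 down.
Given what's placed, R2C1 must be 1 to fit the 8 across and 4 down.
R2C3 = 8 − 6 = 2 completes the 8 across.
R3C2 = 13 − 6 = 7 completes the 13 down.
R3C3 = 15 − 7 = 8 completes the 15 across.
R1C1 = 4 − 1 = 3 completes the 4 across.

3 1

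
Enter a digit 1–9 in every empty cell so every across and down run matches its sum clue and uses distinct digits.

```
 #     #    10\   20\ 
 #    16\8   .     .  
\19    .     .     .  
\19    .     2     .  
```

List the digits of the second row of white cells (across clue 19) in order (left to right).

16 in 2 cells must be {7,9}.
Given what's placed, R3C1 must be 9 to fit the 19 across and 16 down.
R3C3 = 19 − 11 = 8 completes the 19 across.
R2C1 = 16 − 9 = 7 completes the 16 down.
Given what's placed, R2C2 must be 3 to fit the 19 across and 10 down.
R2C3 = 19 − 10 = 9 completes the 19 across.
R1C2 = 10 − 5 = 5 completes the 10 down.
R1C3 = 8 − 5 = 3 completes the 8 across.

7 3 9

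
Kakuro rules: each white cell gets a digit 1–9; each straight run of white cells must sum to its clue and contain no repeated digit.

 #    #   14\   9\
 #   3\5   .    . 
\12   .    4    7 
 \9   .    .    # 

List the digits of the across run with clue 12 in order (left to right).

1, 4, 7

3 in 2 cells must be {1,2}.
R1C3 = 9 − 7 = 2 completes the 9 down.
R2C1 = 12 − 11 = 1 completes the 12 across.
R3C1 = 3 − 1 = 2 completes the 3 down.
R3C2 = 9 − 2 = 7 completes the 9 across.
R1C2 = 5 − 2 = 3 completes the 5 across.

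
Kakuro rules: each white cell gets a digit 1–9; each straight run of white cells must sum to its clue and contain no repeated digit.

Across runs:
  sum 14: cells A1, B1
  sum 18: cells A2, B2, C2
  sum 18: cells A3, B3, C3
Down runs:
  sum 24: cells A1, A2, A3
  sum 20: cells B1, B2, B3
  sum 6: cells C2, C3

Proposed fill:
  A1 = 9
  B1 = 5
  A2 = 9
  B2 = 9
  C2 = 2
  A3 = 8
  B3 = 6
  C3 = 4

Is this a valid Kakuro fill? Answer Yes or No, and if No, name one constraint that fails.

No — the across run A2–C2 sums to 20, not 18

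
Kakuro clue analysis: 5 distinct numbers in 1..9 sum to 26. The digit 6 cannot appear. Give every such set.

5 distinct digits from 1–9 sum between 15 and 35.
Dropping sets that contain 6.

{1,3,5,8,9}; {1,4,5,7,9}; {2,3,4,8,9}; {2,3,5,7,9}; {2,4,5,7,8}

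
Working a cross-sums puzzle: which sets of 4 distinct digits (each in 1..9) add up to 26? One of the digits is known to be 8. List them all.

4 distinct digits from 1–9 sum between 10 and 30.
Keeping only sets containing 8.

{2,7,8,9}; {3,6,8,9}; {4,5,8,9}; {5,6,7,8}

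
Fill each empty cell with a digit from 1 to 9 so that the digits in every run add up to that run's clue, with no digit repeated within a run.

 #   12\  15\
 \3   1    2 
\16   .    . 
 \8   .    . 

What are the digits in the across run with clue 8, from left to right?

2 6

3 in 2 cells must be {1,2}; 16 in 2 cells must be {7,9}.
No cell is forced outright now. R2C1 can only be 7 or 9 (the digits allowed by both its 16 across and its 12 down). If R2C1 = 7: that forces R2C2 = 9, after which R3C1 would have to be in {1,2,3,5,6,7} for the 8 across but in {4} for the 12 down — contradiction. So R2C1 = 9.
R2C2 = 16 − 9 = 7 completes the 16 across.
R3C1 = 12 − 10 = 2 completes the 12 down.
R3C2 = 8 − 2 = 6 completes the 8 across.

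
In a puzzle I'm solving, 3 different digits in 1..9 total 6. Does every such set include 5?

The only way to make 6 from 3 distinct digits is {1,2,3}, which does not contain 5.

No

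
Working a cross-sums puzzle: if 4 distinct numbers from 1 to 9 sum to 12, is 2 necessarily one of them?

Every partition of 12 into 4 distinct digits includes 2: {1,2,3,6}, {1,2,4,5}.

Yes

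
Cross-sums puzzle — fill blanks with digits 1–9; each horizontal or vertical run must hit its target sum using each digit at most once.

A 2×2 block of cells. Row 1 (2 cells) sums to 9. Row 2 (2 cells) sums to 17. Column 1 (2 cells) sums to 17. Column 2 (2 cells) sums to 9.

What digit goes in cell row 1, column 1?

17 in 2 cells must be {8,9}.
The 9 across and the 17 down share only 8, so (1,1) = 8.
(1,2) = 9 − 8 = 1 completes the 9 across.
(2,1) = 17 − 8 = 9 completes the 17 down.
(2,2) = 17 − 9 = 8 completes the 17 across.

8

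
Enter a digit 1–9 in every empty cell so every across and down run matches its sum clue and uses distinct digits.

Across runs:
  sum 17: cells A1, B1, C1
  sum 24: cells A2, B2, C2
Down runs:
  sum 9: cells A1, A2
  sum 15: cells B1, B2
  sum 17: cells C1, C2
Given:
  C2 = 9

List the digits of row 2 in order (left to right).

24 in 3 cells must be {7,8,9}; 17 in 2 cells must be {8,9}.
C1 = 17 − 9 = 8 completes the 17 down.
No cell is forced outright now. A2 can only be 7 or 8 (the digits allowed by both its 24 across and its 9 down). If A2 = 8: then A1 would have to be in {2,3,4,5,6,7} for the 17 across but in {1} for the 9 down — contradiction. So A2 = 7.
A1 = 9 − 7 = 2 completes the 9 down.
B1 = 17 − 10 = 7 completes the 17 across.
B2 = 24 − 16 = 8 completes the 24 across.

7 8 9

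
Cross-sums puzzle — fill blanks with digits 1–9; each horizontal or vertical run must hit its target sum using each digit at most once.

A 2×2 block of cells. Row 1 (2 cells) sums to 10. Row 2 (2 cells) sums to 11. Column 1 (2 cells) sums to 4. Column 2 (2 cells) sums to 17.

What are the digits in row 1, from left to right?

1 9

4 in 2 cells must be {1,3}; 17 in 2 cells must be {8,9}.
The 11 across and the 4 down share only 3, so (2,1) = 3.
(2,2) = 11 − 3 = 8 completes the 11 across.
(1,1) = 4 − 3 = 1 completes the 4 down.
(1,2) = 10 − 1 = 9 completes the 10 across.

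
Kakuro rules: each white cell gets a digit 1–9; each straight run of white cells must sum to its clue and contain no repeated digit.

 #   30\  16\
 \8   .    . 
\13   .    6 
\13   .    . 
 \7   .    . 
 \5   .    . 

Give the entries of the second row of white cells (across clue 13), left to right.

16 in 5 cells must be {1,2,3,4,6}.
R2C1 = 13 − 6 = 7 completes the 13 across.

7, 6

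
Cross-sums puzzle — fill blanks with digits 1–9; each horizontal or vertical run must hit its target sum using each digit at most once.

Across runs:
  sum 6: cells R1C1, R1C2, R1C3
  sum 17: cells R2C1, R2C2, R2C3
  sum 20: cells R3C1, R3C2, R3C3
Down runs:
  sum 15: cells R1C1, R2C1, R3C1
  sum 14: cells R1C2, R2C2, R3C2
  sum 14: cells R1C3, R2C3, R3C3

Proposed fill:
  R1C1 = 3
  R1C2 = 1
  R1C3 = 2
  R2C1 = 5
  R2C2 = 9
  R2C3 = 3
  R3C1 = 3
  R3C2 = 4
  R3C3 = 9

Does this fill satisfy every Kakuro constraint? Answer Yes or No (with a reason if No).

No — the across run R3C1–R3C3 sums to 16, not 20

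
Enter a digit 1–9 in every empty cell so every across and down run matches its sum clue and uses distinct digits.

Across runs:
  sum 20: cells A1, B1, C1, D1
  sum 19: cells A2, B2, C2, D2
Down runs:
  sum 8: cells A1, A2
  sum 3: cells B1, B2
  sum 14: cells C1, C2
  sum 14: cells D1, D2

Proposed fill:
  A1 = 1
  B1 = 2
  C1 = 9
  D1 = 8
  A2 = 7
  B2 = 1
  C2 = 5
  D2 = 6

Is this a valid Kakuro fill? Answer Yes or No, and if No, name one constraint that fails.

Across: 1+2+9+8=20; 7+1+5+6=19. Down: 1+7=8; 2+1=3; 9+5=14; 8+6=14. No digit repeats within any run.

Yes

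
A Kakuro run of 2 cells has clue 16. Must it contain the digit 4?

The only way to make 16 from 2 distinct digits is {7,9}, which does not contain 4.

No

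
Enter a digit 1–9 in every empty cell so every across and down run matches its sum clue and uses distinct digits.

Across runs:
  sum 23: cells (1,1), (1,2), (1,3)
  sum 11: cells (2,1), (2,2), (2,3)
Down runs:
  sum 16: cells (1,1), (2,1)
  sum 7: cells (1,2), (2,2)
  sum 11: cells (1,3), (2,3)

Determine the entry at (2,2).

1

23 in 3 cells must be {6,8,9}; 16 in 2 cells must be {7,9}.
The 23 across and the 16 down share only 9, so (1,1) = 9.
Given what's placed, (1,2) must be 6 to fit the 23 across and 7 down.
(1,3) = 23 − 15 = 8 completes the 23 across.
(2,1) = 16 − 9 = 7 completes the 16 down.
(2,2) = 7 − 6 = 1 completes the 7 down.
(2,3) = 11 − 8 = 3 completes the 11 across.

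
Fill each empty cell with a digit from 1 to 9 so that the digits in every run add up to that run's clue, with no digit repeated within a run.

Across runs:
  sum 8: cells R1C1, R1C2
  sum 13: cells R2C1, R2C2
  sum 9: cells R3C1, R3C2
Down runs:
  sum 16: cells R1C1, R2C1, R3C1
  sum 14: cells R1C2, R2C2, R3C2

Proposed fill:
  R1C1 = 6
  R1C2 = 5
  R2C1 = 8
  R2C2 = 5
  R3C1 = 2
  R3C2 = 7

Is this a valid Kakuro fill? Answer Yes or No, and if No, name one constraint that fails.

No — the across run R1C1–R1C2 sums to 11, not 8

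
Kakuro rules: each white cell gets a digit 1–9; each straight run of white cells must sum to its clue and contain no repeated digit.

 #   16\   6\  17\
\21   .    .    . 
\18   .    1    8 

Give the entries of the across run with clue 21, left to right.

7 5 9

16 in 2 cells must be {7,9}; 17 in 2 cells must be {8,9}.
R1C2 = 6 − 1 = 5 completes the 6 down.
R1C3 = 17 − 8 = 9 completes the 17 down.
R2C1 = 18 − 9 = 9 completes the 18 across.
R1C1 = 21 − 14 = 7 completes the 21 across.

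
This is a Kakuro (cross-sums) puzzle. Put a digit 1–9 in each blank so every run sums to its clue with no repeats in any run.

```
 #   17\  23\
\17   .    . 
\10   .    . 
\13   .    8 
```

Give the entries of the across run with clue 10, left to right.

17 in 2 cells must be {8,9}; 23 in 3 cells must be {6,8,9}.
Given what's placed, R1C2 must be 9 to fit the 17 across and 23 down.
R2C2 = 23 − 17 = 6 completes the 23 down.
R3C1 = 13 − 8 = 5 completes the 13 across.
R1C1 = 17 − 9 = 8 completes the 17 across.
R2C1 = 10 − 6 = 4 completes the 10 across.

4, 6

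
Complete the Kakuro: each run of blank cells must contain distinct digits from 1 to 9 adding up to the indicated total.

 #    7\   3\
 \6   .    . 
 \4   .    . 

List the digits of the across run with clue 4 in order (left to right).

3, 1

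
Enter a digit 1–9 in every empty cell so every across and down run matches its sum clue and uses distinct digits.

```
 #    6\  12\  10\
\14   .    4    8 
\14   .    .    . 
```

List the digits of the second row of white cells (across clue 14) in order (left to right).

4 8 2

R1C1 = 14 − 12 = 2 completes the 14 across.
R2C1 = 6 − 2 = 4 completes the 6 down.
R2C2 = 12 − 4 = 8 completes the 12 down.
R2C3 = 14 − 12 = 2 completes the 14 across.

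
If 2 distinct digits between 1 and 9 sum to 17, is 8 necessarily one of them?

The only way to make 17 from 2 distinct digits is {8,9}, which contains 8.

Yes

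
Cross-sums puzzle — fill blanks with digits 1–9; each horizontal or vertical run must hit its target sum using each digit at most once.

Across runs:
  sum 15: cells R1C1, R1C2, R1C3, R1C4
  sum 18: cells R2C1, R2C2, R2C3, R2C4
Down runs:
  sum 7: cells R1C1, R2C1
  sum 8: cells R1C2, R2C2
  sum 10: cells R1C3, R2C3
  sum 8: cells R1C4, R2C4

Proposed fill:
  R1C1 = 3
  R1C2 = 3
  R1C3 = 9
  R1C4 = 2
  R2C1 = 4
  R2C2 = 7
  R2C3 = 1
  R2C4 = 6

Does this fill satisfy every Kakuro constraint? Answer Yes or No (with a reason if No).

No — the across run R1C1–R1C4 sums to 17, not 15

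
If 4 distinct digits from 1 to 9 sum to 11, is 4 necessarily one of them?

No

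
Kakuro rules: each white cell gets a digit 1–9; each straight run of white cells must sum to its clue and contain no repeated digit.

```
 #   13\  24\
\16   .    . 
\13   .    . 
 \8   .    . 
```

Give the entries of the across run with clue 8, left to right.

16 in 2 cells must be {7,9}; 24 in 3 cells must be {7,8,9}.
The 8 across and the 24 down share only 7, so R3C2 = 7.
Given what's placed, R1C2 must be 9 to fit the 16 across and 24 down.
R2C2 = 24 − 16 = 8 completes the 24 down.
R3C1 = 8 − 7 = 1 completes the 8 across.
R1C1 = 16 − 9 = 7 completes the 16 across.
R2C1 = 13 − 8 = 5 completes the 13 across.

1 7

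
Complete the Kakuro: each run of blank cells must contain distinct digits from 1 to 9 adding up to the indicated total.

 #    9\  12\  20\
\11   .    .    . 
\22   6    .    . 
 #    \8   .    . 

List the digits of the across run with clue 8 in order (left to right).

R1C1 = 9 − 6 = 3 completes the 9 down.
No cell is forced outright now. R2C3 can only be 7 or 9 (the digits allowed by both its 22 across and its 20 down). If R2C3 = 7: then R1C3 would have to be in {1,2,6,7} for the 11 across but in {4,5,8,9} for the 20 down — contradiction. So R2C3 = 9.
R2C2 = 22 − 15 = 7 completes the 22 across.
No cell is forced outright now. R1C2 can only be 1 or 2 (the digits allowed by both its 11 across and its 12 down). If R1C2 = 1: that forces R1C3 = 7, after which R3C2 would have to be in {1,2,3,5,6,7} for the 8 across but in {4} for the 12 down — contradiction. So R1C2 = 2.
R1C3 = 11 − 5 = 6 completes the 11 across.
R3C2 = 12 − 9 = 3 completes the 12 down.
R3C3 = 8 − 3 = 5 completes the 8 across.

3 5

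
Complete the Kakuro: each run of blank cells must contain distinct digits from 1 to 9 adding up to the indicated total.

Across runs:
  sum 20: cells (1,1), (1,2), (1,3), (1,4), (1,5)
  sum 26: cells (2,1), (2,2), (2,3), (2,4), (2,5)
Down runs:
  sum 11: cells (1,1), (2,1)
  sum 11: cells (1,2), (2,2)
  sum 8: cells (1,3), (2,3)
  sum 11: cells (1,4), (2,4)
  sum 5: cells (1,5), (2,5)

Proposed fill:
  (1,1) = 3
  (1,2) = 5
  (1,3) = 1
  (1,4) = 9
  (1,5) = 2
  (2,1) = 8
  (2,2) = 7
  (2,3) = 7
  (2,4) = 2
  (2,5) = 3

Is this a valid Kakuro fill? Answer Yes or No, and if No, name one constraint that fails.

No — the down run (1,2)–(2,2) sums to 12, not 11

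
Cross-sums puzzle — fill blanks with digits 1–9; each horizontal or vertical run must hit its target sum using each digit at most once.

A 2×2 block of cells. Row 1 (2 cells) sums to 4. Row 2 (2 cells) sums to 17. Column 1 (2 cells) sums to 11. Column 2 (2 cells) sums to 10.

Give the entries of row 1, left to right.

4 in 2 cells must be {1,3}; 17 in 2 cells must be {8,9}.
The 4 across and the 11 down share only 3, so (1,1) = 3.
(1,2) = 4 − 3 = 1 completes the 4 across.
(2,1) = 11 − 3 = 8 completes the 11 down.
(2,2) = 17 − 8 = 9 completes the 17 across.

3 1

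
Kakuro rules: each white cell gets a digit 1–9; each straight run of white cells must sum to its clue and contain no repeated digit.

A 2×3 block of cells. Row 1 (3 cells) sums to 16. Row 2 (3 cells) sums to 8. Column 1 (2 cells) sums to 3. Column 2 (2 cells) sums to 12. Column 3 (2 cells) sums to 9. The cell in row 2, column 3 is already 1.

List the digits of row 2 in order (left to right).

2 5 1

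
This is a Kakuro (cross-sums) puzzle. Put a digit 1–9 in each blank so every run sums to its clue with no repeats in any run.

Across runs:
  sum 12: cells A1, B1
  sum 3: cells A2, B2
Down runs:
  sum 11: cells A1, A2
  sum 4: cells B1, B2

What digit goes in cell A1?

3 in 2 cells must be {1,2}; 4 in 2 cells must be {1,3}.
The 12 across and the 4 down share only 3, so B1 = 3.
The 3 across and the 11 down share only 2, so A2 = 2.
B2 = 3 − 2 = 1 completes the 3 across.
A1 = 12 − 3 = 9 completes the 12 across.

9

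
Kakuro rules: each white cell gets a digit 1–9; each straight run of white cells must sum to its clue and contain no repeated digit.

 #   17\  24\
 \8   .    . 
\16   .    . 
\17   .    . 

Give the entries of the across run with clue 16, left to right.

16 in 2 cells must be {7,9}; 17 in 2 cells must be {8,9}; 24 in 3 cells must be {7,8,9}.
The 8 across and the 24 down share only 7, so R1C2 = 7.
Given what's placed, R2C2 must be 9 to fit the 16 across and 24 down.
R3C2 = 24 − 16 = 8 completes the 24 down.
R1C1 = 8 − 7 = 1 completes the 8 across.
R2C1 = 16 − 9 = 7 completes the 16 across.
R3C1 = 17 − 8 = 9 completes the 17 across.

7 9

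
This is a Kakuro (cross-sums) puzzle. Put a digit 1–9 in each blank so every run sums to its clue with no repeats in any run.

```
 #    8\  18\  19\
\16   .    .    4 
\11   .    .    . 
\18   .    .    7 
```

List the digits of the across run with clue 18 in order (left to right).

R2C3 = 19 − 11 = 8 completes the 19 down.
Nothing is forced directly, so branch on R2C1, whose candidates are 1 or 2. If R2C1 = 2: that forces R1C1 = 5, R1C2 = 7, after which R2C2 would have to be in {1} for the 11 across but in {2,3,5,6,8,9} for the 18 down — contradiction. So R2C1 = 1.
R2C2 = 11 − 9 = 2 completes the 11 across.
Given what's placed, R3C2 must be 9 to fit the 18 across and 18 down.
R1C2 = 18 − 11 = 7 completes the 18 down.
R3C1 = 18 − 16 = 2 completes the 18 across.
R1C1 = 16 − 11 = 5 completes the 16 across.

2, 9, 7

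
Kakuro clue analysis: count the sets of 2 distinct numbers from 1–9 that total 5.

2

2 distinct digits from 1–9 sum between 3 and 17.
Enumerating: {1,4}, {2,3}.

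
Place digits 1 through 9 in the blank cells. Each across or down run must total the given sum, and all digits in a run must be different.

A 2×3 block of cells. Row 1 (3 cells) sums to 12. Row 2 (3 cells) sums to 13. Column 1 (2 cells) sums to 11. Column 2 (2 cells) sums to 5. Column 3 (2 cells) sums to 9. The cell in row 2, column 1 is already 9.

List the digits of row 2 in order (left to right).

9, 1, 3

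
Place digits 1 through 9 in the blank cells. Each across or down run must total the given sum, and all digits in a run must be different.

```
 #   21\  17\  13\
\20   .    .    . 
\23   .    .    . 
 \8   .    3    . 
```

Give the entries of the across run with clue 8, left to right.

4, 3, 1

23 in 3 cells must be {6,8,9}.
R3C1 = 4: the only remaining digit allowed by both the 8 across and the 21 down.
R3C3 = 8 − 7 = 1 completes the 8 across.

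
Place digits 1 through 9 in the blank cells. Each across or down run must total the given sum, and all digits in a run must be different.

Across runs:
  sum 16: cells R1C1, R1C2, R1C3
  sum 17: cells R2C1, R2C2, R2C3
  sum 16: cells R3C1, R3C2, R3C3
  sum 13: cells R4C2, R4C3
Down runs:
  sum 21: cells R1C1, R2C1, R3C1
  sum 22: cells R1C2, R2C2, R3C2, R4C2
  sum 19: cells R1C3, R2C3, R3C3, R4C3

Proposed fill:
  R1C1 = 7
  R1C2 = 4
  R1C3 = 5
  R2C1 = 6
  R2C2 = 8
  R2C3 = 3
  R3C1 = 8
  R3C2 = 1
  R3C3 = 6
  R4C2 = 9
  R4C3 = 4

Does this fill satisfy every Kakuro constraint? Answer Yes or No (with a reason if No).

No — the down run R1C3–R4C3 sums to 18, not 19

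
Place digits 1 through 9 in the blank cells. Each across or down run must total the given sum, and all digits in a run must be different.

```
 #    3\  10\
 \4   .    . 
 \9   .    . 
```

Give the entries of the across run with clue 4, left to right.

1 3

4 in 2 cells must be {1,3}; 3 in 2 cells must be {1,2}.
The 4 across and the 3 down share only 1, so R1C1 = 1.
R1C2 = 4 − 1 = 3 completes the 4 across.
R2C1 = 3 − 1 = 2 completes the 3 down.
R2C2 = 9 − 2 = 7 completes the 9 across.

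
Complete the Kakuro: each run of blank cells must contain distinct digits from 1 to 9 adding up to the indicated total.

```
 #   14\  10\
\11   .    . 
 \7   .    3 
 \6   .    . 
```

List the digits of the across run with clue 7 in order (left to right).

4, 3

R2C1 = 7 − 3 = 4 completes the 7 across.
Nothing is forced directly, so branch on R3C1, whose candidates are 1 or 2. If R3C1 = 2: that forces R1C1 = 8, after which R1C2 would have to be in {3} for the 11 across but in {1,2,5,6} for the 10 down — contradiction. So R3C1 = 1.
R1C1 = 14 − 5 = 9 completes the 14 down.
R1C2 = 11 − 9 = 2 completes the 11 across.
R3C2 = 6 − 1 = 5 completes the 6 across.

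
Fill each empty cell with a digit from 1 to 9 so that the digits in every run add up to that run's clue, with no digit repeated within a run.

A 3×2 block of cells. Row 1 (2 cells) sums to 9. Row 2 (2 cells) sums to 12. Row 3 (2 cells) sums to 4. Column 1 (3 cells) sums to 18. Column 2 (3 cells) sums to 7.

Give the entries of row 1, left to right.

7 2

4 in 2 cells must be {1,3}; 7 in 3 cells must be {1,2,4}.
The 12 across and the 7 down share only 4, so (2,2) = 4.
Given what's placed, (3,2) must be 1 to fit the 4 across and 7 down.
(1,2) = 7 − 5 = 2 completes the 7 down.
(2,1) = 12 − 4 = 8 completes the 12 across.
(3,1) = 4 − 1 = 3 completes the 4 across.
(1,1) = 9 − 2 = 7 completes the 9 across.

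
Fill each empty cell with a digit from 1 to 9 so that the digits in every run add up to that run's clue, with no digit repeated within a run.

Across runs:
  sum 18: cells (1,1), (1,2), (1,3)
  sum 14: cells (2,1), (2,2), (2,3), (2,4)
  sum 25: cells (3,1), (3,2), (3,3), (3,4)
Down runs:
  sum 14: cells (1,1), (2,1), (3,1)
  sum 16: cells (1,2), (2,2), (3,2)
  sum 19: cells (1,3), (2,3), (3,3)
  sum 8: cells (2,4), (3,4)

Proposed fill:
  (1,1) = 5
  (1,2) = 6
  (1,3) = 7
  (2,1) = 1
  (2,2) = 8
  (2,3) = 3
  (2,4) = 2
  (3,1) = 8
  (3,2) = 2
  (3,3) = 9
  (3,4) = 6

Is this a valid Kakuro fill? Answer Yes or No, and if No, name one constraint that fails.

Yes

Across: 5+6+7=18; 1+8+3+2=14; 8+2+9+6=25. Down: 5+1+8=14; 6+8+2=16; 7+3+9=19; 2+6=8. No digit repeats within any run.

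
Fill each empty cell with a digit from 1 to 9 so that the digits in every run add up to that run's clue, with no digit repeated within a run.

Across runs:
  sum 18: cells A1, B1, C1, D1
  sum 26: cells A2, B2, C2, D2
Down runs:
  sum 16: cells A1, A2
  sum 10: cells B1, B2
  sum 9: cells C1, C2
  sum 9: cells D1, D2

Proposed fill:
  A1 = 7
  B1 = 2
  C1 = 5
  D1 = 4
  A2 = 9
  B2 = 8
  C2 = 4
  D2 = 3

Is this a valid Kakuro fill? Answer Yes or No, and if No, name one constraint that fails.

No — the across run A2–D2 sums to 24, not 26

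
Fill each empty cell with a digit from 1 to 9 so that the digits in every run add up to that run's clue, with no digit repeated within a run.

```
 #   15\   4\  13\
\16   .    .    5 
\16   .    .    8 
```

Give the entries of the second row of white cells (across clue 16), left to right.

7 1 8

4 in 2 cells must be {1,3}.
Given what's placed, R1C2 must be 3 to fit the 16 across and 4 down.
R2C2 = 4 − 3 = 1 completes the 4 down.
R1C1 = 16 − 8 = 8 completes the 16 across.
R2C1 = 16 − 9 = 7 completes the 16 across.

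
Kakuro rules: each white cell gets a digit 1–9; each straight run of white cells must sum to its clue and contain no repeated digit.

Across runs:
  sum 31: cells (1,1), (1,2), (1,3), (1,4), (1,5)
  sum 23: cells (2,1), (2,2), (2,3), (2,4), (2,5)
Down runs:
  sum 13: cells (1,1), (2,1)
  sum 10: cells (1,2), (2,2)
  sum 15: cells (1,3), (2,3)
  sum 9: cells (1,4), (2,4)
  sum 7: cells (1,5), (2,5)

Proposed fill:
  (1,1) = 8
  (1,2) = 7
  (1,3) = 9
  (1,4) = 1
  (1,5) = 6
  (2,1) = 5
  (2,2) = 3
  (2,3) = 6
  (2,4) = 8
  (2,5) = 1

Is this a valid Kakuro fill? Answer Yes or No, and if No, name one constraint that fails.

Yes

Across: 8+7+9+1+6=31; 5+3+6+8+1=23. Down: 8+5=13; 7+3=10; 9+6=15; 1+8=9; 6+1=7. No digit repeats within any run.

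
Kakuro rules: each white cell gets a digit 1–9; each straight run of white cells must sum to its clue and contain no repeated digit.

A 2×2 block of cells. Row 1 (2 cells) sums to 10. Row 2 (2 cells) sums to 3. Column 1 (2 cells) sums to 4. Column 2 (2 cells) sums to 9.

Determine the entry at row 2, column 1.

3 in 2 cells must be {1,2}; 4 in 2 cells must be {1,3}.
The 3 across and the 4 down share only 1, so (2,1) = 1.
(2,2) = 3 − 1 = 2 completes the 3 across.
(1,1) = 4 − 1 = 3 completes the 4 down.
(1,2) = 10 − 3 = 7 completes the 10 across.

1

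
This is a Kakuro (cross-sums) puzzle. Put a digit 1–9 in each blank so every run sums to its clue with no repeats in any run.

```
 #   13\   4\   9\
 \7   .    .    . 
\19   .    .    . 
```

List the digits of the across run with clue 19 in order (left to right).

9 3 7

7 in 3 cells must be {1,2,4}; 4 in 2 cells must be {1,3}.
The 7 across and the 13 down share only 4, so R1C1 = 4.
Given what's placed, R1C2 must be 1 to fit the 7 across and 4 down.
R1C3 = 7 − 5 = 2 completes the 7 across.
R2C1 = 13 − 4 = 9 completes the 13 down.
R2C2 = 4 − 1 = 3 completes the 4 down.
R2C3 = 19 − 12 = 7 completes the 19 across.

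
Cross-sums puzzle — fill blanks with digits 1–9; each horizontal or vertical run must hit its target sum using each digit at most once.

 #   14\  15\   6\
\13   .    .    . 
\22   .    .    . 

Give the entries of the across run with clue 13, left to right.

5 7 1

The 22 across and the 6 down share only 5, so R2C3 = 5.
R1C3 = 6 − 5 = 1 completes the 6 down.
Nothing is forced directly, so branch on R2C1, whose candidates are 8 or 9. If R2C1 = 8: then R1C1 would have to be in {3,4,5,7,8,9} for the 13 across but in {6} for the 14 down — contradiction. So R2C1 = 9.
R1C1 = 14 − 9 = 5 completes the 14 down.
R1C2 = 13 − 6 = 7 completes the 13 across.
R2C2 = 22 − 14 = 8 completes the 22 across.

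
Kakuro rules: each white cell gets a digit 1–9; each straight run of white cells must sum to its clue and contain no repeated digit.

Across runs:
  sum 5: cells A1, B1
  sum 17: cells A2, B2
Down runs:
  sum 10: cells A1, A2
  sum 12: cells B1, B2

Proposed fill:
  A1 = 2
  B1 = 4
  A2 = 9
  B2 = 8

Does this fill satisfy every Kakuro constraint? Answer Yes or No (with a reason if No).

No — the down run A1–A2 sums to 11, not 10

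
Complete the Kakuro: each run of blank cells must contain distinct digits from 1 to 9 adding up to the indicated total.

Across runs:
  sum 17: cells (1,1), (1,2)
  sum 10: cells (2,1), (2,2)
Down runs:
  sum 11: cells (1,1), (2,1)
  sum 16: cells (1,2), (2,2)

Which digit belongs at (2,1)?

3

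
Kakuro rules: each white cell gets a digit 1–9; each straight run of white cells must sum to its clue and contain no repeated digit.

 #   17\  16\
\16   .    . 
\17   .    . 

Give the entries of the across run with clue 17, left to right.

8 9

16 in 2 cells must be {7,9}; 17 in 2 cells must be {8,9}.
The 16 across and the 17 down share only 9, so R1C1 = 9.
R1C2 = 16 − 9 = 7 completes the 16 across.
R2C1 = 17 − 9 = 8 completes the 17 down.
R2C2 = 17 − 8 = 9 completes the 17 across.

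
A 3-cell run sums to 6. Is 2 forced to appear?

The only way to make 6 from 3 distinct digits is {1,2,3}, which contains 2.

Yes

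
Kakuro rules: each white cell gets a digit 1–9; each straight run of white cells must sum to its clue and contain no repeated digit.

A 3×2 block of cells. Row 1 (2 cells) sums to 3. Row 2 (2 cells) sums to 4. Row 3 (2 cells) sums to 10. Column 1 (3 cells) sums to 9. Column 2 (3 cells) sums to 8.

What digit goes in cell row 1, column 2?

1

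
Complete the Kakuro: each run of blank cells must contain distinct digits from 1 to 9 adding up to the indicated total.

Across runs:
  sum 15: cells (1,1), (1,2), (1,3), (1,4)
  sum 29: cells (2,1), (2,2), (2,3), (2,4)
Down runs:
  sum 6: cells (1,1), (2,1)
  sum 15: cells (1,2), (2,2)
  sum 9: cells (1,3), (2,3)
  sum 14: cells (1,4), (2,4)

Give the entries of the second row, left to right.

29 in 4 cells must be {5,7,8,9}.
Only 5 fits (2,1) under both its across sum 29 and down sum 6.
(1,1) = 6 − 5 = 1 completes the 6 down.
Nothing is forced directly, so branch on (2,3), whose candidates are 7 or 8. If (2,3) = 8: then (1,3) would have to be in {2,3,4,5,6,7,8,9} for the 15 across but in {1} for the 9 down — contradiction. So (2,3) = 7.
(1,3) = 9 − 7 = 2 completes the 9 down.
No cell is forced outright now. (2,2) can only be 8 or 9 (the digits allowed by both its 29 across and its 15 down). If (2,2) = 9: then (1,2) would have to be in {3,4,5,7,8,9} for the 15 across but in {6} for the 15 down — contradiction. So (2,2) = 8.
(1,2) = 15 − 8 = 7 completes the 15 down.
(1,4) = 15 − 10 = 5 completes the 15 across.
(2,4) = 29 − 20 = 9 completes the 29 across.

5 8 7 9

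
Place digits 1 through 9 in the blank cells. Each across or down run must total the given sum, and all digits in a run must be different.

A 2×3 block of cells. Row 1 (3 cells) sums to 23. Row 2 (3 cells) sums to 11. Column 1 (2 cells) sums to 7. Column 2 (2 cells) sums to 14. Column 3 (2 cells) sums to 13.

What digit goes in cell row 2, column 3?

4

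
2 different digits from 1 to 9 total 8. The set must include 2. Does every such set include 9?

The only way to make 8 from 2 distinct digits under that restriction is {2,6}, which does not contain 9.

No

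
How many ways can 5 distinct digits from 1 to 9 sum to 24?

11

5 distinct digits from 1–9 sum between 15 and 35.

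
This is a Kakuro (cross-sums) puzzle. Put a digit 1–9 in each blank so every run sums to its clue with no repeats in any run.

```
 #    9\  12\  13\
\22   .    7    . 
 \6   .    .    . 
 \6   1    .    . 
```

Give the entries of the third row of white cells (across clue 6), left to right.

6 in 3 cells must be {1,2,3}.
Given what's placed, R1C1 must be 6 to fit the 22 across and 9 down.
R1C3 = 22 − 13 = 9 completes the 22 across.
R2C1 = 9 − 7 = 2 completes the 9 down.
Given what's placed, R3C3 must be 3 to fit the 6 across and 13 down.
R2C3 = 13 − 12 = 1 completes the 13 down.
R3C2 = 6 − 4 = 2 completes the 6 across.
R2C2 = 6 − 3 = 3 completes the 6 across.

1 2 3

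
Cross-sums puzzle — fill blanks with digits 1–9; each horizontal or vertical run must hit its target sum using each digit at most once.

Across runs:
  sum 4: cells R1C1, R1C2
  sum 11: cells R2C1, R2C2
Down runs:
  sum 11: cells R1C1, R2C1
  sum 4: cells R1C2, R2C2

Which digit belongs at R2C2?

4 in 2 cells must be {1,3}.
The 4 across and the 11 down share only 3, so R1C1 = 3.
R1C2 = 4 − 3 = 1 completes the 4 across.
R2C1 = 11 − 3 = 8 completes the 11 down.
R2C2 = 11 − 8 = 3 completes the 11 across.

3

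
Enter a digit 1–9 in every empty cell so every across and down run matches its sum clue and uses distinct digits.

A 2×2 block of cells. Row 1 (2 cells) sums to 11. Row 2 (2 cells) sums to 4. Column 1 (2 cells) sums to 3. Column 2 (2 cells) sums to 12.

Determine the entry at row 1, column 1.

4 in 2 cells must be {1,3}; 3 in 2 cells must be {1,2}.
The 11 across and the 3 down share only 2, so (1,1) = 2.
(1,2) = 11 − 2 = 9 completes the 11 across.
(2,1) = 3 − 2 = 1 completes the 3 down.
(2,2) = 4 − 1 = 3 completes the 4 across.

2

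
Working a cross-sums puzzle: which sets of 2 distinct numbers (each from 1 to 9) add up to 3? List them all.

2 distinct digits from 1–9 sum between 3 and 17.
Only one set works: {1,2}.

{1,2}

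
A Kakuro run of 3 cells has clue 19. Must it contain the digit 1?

No

Counterexample: {2,8,9} sums to 19 without using 1.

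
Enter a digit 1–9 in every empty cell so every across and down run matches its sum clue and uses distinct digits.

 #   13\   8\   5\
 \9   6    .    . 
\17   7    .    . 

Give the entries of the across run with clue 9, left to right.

6 2 1

No cell is forced outright now. R1C2 can only be 1 or 2 (the digits allowed by both its 9 across and its 8 down). If R1C2 = 1: that forces R1C3 = 2, after which R2C2 would have to be in {1,2,4,6,8,9} for the 17 across but in {7} for the 8 down — contradiction. So R1C2 = 2.
R1C3 = 9 − 8 = 1 completes the 9 across.
R2C2 = 8 − 2 = 6 completes the 8 down.
R2C3 = 17 − 13 = 4 completes the 17 across.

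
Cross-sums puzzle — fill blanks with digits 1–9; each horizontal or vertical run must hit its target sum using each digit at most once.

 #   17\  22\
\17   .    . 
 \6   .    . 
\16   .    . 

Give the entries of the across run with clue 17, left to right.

9, 8

17 in 2 cells must be {8,9}; 16 in 2 cells must be {7,9}.
The 6 across and the 22 down share only 5, so R2C2 = 5.
Given what's placed, R3C2 must be 9 to fit the 16 across and 22 down.
R1C2 = 22 − 14 = 8 completes the 22 down.
R2C1 = 6 − 5 = 1 completes the 6 across.
R3C1 = 16 − 9 = 7 completes the 16 across.
R1C1 = 17 − 8 = 9 completes the 17 across.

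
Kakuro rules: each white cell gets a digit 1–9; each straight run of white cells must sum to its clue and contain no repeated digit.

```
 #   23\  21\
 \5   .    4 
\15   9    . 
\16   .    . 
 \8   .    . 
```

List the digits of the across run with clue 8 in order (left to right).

16 in 2 cells must be {7,9}.
R1C1 = 5 − 4 = 1 completes the 5 across.
R2C2 = 15 − 9 = 6 completes the 15 across.
Given what's placed, R3C1 must be 7 to fit the 16 across and 23 down.
R3C2 = 16 − 7 = 9 completes the 16 across.
R4C1 = 23 − 17 = 6 completes the 23 down.
R4C2 = 8 − 6 = 2 completes the 8 across.

6, 2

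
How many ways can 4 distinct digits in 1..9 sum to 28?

2

4 distinct digits from 1–9 sum between 10 and 30.
Enumerating: {4,7,8,9}, {5,6,8,9}.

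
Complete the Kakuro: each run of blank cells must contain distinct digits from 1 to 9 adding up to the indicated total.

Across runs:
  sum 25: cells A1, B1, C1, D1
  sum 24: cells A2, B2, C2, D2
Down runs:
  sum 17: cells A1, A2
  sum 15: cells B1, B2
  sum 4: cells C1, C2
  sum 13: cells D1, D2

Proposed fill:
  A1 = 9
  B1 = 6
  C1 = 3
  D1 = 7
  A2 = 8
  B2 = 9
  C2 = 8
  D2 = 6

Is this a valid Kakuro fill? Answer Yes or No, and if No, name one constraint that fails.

No — the across run A2–D2 sums to 31, not 24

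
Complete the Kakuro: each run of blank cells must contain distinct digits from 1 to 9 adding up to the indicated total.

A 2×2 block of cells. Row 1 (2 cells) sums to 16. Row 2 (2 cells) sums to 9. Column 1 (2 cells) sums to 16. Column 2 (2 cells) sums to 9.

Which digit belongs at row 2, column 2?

16 in 2 cells must be {7,9}.
The 16 across and the 9 down share only 7, so (1,2) = 7.
The 9 across and the 16 down share only 7, so (2,1) = 7.
(2,2) = 9 − 7 = 2 completes the 9 across.
(1,1) = 16 − 7 = 9 completes the 16 across.

2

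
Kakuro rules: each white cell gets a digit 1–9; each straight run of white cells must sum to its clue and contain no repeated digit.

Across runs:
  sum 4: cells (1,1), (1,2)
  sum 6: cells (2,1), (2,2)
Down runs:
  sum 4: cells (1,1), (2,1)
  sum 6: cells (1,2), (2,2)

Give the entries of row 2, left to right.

1 5

4 in 2 cells must be {1,3}.
The 4 across and the 6 down share only 1, so (1,2) = 1.
The 6 across and the 4 down share only 1, so (2,1) = 1.
(2,2) = 6 − 1 = 5 completes the 6 across.
(1,1) = 4 − 1 = 3 completes the 4 across.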